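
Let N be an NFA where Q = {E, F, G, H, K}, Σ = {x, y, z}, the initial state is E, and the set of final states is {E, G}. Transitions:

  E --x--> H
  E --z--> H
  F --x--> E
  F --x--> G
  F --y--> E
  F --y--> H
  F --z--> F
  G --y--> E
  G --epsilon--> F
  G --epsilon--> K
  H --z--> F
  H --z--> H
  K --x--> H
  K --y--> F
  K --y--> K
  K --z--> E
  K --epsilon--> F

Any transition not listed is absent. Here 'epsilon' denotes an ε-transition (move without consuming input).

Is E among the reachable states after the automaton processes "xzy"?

Start in {E}.
Read 'x': E→{H}; now {H}.
Read 'z': H→{F, H}; now {F, H}.
Read 'y': F→{E, H}, H→∅; now {E, H}.
State E is in {E, H}.

Yes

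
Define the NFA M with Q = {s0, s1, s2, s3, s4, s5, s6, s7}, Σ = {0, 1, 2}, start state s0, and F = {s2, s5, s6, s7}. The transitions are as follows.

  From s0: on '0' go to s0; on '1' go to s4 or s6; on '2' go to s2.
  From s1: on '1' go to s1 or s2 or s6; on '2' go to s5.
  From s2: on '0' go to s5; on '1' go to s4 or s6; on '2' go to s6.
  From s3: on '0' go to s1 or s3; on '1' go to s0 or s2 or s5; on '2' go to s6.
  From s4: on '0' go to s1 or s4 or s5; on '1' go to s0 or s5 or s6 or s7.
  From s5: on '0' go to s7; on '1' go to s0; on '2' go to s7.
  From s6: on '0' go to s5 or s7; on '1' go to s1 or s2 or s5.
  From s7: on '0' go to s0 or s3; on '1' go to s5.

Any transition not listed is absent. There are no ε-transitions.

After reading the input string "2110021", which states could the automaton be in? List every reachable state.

{s0, s1, s2, s4, s5, s6}

Start in {s0}.
Read '2': {s0} → {s2}.
Read '1': {s2} → {s4, s6}.
Read '1': {s4, s6} → {s0, s1, s2, s5, s6, s7}.
Read '0': {s0, s1, s2, s5, s6, s7} → {s0, s3, s5, s7}.
Read '0': {s0, s3, s5, s7} → {s0, s1, s3, s7}.
Read '2': {s0, s1, s3, s7} → {s2, s5, s6}.
Read '1': {s2, s5, s6} → {s0, s1, s2, s4, s5, s6}.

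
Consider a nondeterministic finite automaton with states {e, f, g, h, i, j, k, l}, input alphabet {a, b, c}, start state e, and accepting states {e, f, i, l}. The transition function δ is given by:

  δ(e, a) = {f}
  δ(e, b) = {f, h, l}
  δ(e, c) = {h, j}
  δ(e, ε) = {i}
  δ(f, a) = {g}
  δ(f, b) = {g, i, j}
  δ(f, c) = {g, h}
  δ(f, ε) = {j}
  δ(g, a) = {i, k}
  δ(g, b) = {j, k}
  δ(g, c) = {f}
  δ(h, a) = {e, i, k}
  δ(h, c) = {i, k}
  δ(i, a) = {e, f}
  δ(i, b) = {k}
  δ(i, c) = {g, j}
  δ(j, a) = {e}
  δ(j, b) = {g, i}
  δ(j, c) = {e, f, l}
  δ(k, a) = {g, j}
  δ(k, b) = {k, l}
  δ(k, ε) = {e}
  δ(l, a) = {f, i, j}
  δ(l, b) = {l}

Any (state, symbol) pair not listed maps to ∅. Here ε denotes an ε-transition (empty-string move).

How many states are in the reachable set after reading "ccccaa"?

Start: ε-closure({e}) = {e, i}.
Read 'c': {e, i} → {g, h, j}.
Read 'c': {g, h, j} → {e, f, i, j, k, l}.
Read 'c': {e, f, i, j, k, l} → {e, f, g, h, i, j, l}.
Read 'c': {e, f, g, h, i, j, l} → {e, f, g, h, i, j, k, l}.
Read 'a': {e, f, g, h, i, j, k, l} → {e, f, g, i, j, k}.
Read 'a': {e, f, g, i, j, k} → {e, f, g, i, j, k}.
That set has 6 states.

6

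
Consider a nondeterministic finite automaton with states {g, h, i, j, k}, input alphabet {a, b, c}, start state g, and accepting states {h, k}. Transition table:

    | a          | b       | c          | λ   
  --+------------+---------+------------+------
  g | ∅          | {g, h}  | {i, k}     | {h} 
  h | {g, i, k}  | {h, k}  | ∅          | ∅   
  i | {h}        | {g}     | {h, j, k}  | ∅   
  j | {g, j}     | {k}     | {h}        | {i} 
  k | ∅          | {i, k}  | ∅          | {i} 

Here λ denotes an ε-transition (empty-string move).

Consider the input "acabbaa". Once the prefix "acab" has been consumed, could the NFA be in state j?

Start: ε-closure({g}) = {g, h}.
Read 'a': {g, h} → {g, h, i, k}.
Read 'c': {g, h, i, k} → {h, i, j, k}.
Read 'a': {h, i, j, k} → {g, h, i, j, k}.
Read 'b': {g, h, i, j, k} → {g, h, i, k}.
State j is not in {g, h, i, k}.

No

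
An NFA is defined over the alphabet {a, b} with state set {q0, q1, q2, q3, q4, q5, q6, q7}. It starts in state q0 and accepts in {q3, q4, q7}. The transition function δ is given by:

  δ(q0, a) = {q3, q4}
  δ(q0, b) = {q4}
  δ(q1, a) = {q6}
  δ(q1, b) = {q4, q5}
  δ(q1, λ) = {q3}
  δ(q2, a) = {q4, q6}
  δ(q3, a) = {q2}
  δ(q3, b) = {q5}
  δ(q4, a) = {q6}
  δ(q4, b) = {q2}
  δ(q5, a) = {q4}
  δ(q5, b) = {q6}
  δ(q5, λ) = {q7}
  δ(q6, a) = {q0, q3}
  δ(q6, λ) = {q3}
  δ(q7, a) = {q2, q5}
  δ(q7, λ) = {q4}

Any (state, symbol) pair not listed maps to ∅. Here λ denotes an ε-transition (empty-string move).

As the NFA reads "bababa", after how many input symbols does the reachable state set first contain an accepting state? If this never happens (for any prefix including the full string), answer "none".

1

Start in {q0}.
Read 'b': q0→{q4}; now {q4}.
None of the earlier sets intersect F, but {q4} does.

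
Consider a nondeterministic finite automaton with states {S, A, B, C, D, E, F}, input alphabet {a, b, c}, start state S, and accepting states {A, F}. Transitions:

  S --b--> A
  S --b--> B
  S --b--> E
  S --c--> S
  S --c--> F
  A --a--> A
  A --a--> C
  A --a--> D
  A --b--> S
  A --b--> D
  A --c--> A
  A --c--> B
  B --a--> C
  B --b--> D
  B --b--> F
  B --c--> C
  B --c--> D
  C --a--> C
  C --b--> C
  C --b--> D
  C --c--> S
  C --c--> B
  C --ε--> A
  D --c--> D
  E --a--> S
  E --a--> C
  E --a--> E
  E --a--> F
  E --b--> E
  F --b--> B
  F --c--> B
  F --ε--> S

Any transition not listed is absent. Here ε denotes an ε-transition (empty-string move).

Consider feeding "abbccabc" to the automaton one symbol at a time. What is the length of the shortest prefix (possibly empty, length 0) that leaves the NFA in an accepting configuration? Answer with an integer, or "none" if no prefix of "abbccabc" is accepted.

none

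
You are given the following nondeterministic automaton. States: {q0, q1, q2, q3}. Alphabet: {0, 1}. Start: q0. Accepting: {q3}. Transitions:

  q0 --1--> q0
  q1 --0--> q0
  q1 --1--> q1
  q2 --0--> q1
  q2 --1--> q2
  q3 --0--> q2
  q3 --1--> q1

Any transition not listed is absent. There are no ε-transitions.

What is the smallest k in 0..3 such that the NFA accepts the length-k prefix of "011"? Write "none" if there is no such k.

Start in {q0}.
Read '0': {q0} → ∅.
The set is empty and remains empty for the remaining 2 symbols.
No reachable set along the way intersects F.

none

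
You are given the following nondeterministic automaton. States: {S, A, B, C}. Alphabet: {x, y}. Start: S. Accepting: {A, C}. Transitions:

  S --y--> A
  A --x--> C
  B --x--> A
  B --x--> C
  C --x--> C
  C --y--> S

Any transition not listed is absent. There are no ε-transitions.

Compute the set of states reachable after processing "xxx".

∅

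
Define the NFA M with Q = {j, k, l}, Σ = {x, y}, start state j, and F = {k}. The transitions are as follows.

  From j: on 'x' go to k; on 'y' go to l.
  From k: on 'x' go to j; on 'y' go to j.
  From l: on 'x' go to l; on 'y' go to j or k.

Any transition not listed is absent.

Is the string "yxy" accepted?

Yes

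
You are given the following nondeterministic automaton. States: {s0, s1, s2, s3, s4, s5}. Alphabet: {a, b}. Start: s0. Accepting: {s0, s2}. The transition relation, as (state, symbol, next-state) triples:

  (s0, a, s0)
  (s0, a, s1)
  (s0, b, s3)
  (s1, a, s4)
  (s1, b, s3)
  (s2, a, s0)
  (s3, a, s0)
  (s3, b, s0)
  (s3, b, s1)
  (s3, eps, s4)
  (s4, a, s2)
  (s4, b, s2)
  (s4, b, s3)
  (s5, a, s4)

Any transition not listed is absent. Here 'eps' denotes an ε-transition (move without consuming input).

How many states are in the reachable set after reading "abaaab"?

Start in {s0}.
Read 'a': s0→{s0, s1}; now {s0, s1}.
Read 'b': s0→{s3}, s1→{s3}; union {s3}; ε-closure = {s3, s4}.
Read 'a': s3→{s0}, s4→{s2}; now {s0, s2}.
Read 'a': s0→{s0, s1}, s2→{s0}; now {s0, s1}.
Read 'a': s0→{s0, s1}, s1→{s4}; now {s0, s1, s4}.
Read 'b': s0→{s3}, s1→{s3}, s4→{s2, s3}; union {s2, s3}; ε-closure = {s2, s3, s4}.
That set has 3 states.

3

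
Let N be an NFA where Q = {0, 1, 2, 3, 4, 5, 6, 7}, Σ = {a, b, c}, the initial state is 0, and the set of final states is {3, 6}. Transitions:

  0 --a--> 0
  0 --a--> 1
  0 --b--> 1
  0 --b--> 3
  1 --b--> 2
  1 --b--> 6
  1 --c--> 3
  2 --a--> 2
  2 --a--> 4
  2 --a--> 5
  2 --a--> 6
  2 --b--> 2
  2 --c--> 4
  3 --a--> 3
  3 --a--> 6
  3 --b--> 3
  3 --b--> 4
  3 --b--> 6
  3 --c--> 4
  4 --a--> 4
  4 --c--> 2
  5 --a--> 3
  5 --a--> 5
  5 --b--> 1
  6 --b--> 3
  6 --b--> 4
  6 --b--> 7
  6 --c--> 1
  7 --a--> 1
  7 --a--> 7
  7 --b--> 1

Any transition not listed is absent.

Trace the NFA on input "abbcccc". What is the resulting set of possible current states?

Start in {0}.
Read 'a': 0→{0, 1}; now {0, 1}.
Read 'b': 0→{1, 3}, 1→{2, 6}; now {1, 2, 3, 6}.
Read 'b': 1→{2, 6}, 2→{2}, 3→{3, 4, 6}, 6→{3, 4, 7}; now {2, 3, 4, 6, 7}.
Read 'c': 2→{4}, 3→{4}, 4→{2}, 6→{1}, 7→∅; now {1, 2, 4}.
Read 'c': 1→{3}, 2→{4}, 4→{2}; now {2, 3, 4}.
Read 'c': 2→{4}, 3→{4}, 4→{2}; now {2, 4}.
Read 'c': 2→{4}, 4→{2}; now {2, 4}.

{2, 4}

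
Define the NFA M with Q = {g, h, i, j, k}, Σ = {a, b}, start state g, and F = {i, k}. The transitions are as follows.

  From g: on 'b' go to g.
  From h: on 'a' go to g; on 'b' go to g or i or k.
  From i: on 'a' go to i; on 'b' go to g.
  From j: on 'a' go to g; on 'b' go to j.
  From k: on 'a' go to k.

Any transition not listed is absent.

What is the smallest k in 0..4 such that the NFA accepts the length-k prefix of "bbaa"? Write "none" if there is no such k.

none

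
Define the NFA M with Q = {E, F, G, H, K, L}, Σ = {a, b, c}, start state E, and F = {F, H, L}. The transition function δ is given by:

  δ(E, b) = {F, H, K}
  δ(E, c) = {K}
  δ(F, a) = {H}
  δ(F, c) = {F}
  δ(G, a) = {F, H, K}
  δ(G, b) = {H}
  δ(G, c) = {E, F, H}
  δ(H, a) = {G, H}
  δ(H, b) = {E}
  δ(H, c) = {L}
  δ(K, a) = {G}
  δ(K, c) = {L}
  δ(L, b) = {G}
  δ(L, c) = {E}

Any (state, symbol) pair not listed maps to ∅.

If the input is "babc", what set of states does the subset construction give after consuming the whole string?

{K, L}

Start in {E}.
Read 'b': {E} → {F, H, K}.
Read 'a': {F, H, K} → {G, H}.
Read 'b': {G, H} → {E, H}.
Read 'c': {E, H} → {K, L}.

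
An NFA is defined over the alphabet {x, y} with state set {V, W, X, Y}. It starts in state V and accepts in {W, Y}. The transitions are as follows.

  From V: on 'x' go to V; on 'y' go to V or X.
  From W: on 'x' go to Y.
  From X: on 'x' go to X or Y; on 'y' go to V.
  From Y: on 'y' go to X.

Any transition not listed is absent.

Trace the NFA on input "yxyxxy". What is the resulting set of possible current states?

Start in {V}.
Read 'y': V→{V, X}; now {V, X}.
Read 'x': V→{V}, X→{X, Y}; now {V, X, Y}.
Read 'y': V→{V, X}, X→{V}, Y→{X}; now {V, X}.
Read 'x': V→{V}, X→{X, Y}; now {V, X, Y}.
Read 'x': V→{V}, X→{X, Y}, Y→∅; now {V, X, Y}.
Read 'y': V→{V, X}, X→{V}, Y→{X}; now {V, X}.

{V, X}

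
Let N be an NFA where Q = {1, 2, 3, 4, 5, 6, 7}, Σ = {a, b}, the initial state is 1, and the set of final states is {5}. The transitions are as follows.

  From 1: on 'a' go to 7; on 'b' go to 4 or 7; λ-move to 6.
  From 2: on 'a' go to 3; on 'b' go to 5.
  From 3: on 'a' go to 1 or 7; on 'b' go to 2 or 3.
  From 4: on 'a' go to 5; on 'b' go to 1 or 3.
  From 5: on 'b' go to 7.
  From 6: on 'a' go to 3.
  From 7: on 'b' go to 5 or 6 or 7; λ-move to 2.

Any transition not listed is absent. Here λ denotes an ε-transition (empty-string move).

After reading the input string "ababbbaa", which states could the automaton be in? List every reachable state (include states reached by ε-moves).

{1, 2, 3, 6, 7}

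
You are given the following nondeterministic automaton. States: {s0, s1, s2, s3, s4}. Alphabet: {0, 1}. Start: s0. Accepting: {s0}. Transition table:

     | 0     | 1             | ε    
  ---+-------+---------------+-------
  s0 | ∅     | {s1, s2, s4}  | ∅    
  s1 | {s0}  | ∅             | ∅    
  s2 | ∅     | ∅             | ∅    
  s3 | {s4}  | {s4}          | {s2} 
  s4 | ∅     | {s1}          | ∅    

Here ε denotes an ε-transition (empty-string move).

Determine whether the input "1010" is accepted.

Yes

Start in {s0}.
Read '1': s0→{s1, s2, s4}; now {s1, s2, s4}.
Read '0': s1→{s0}, s2→∅, s4→∅; now {s0}.
Read '1': s0→{s1, s2, s4}; now {s1, s2, s4}.
Read '0': s1→{s0}, s2→∅, s4→∅; now {s0}.
The final set {s0} contains the accepting state s0.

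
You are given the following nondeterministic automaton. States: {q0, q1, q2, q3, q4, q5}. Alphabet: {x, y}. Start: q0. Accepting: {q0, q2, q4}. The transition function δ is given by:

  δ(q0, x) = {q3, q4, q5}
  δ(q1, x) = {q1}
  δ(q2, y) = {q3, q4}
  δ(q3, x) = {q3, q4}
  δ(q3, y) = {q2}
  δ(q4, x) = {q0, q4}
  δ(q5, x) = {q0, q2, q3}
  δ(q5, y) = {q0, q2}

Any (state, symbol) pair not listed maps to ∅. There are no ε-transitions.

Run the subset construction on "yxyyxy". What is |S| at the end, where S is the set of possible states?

0

Start in {q0}.
Read 'y': q0→∅; now ∅.
The set is empty and remains empty for the remaining 5 symbols.
That set has 0 states.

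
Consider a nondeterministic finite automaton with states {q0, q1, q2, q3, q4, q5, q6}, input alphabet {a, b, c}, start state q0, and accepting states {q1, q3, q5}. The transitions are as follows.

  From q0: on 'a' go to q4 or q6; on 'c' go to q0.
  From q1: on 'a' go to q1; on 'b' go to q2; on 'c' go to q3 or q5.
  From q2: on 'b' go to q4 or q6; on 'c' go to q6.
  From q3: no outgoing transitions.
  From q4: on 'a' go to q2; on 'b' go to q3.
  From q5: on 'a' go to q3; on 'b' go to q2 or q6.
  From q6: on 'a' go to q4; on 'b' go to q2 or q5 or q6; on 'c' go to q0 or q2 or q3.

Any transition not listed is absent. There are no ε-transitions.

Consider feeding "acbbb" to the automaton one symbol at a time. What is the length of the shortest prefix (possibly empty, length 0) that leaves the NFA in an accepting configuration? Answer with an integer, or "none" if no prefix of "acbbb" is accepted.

2

Start in {q0}.
Read 'a': {q0} → {q4, q6}.
Read 'c': {q4, q6} → {q0, q2, q3}.
None of the earlier sets intersect F, but {q0, q2, q3} does.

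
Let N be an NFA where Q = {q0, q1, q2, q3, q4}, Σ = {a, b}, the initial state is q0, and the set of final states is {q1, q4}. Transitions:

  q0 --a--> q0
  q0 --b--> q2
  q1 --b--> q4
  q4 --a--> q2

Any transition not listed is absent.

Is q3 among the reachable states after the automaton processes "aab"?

No

Start in {q0}.
Read 'a': q0→{q0}; now {q0}.
Read 'a': q0→{q0}; now {q0}.
Read 'b': q0→{q2}; now {q2}.
State q3 is not in {q2}.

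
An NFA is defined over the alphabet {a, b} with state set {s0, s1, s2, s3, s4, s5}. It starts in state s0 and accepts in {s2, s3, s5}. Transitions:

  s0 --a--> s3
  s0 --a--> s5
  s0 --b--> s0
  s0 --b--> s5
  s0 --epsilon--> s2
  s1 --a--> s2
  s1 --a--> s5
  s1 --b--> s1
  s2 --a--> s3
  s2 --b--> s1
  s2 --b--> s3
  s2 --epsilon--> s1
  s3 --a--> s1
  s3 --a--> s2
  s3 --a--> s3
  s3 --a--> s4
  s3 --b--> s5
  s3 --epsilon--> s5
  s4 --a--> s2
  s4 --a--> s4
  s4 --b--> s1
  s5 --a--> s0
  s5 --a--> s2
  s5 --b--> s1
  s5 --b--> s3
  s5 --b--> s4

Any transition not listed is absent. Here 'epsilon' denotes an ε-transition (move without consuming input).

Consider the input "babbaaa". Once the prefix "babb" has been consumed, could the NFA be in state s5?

Yes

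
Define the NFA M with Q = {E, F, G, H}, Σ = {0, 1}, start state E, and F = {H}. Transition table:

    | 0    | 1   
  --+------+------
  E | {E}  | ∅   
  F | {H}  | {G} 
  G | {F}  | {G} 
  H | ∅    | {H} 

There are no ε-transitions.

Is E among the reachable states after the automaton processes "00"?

Start in {E}.
Read '0': {E} → {E}.
Read '0': {E} → {E}.
State E is in {E}.

Yes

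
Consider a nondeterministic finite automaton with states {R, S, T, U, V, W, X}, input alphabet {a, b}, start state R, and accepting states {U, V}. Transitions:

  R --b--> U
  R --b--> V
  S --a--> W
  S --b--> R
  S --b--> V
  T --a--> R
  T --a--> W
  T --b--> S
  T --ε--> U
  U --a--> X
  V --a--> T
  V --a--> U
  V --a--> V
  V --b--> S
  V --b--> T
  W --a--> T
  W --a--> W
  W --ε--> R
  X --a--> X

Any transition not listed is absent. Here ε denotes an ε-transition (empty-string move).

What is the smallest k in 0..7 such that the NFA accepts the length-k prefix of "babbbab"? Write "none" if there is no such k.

1

Start in {R}.
Read 'b': {R} → {U, V}.
None of the earlier sets intersect F, but {U, V} does.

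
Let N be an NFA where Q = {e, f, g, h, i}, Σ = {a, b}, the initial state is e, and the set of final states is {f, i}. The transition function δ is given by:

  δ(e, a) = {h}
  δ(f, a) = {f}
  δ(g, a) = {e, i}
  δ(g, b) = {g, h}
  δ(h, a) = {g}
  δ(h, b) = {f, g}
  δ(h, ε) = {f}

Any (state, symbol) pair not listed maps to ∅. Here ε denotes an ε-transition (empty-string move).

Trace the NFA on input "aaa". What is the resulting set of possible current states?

Start in {e}.
Read 'a': {e} → {f, h}.
Read 'a': {f, h} → {f, g}.
Read 'a': {f, g} → {e, f, i}.

{e, f, i}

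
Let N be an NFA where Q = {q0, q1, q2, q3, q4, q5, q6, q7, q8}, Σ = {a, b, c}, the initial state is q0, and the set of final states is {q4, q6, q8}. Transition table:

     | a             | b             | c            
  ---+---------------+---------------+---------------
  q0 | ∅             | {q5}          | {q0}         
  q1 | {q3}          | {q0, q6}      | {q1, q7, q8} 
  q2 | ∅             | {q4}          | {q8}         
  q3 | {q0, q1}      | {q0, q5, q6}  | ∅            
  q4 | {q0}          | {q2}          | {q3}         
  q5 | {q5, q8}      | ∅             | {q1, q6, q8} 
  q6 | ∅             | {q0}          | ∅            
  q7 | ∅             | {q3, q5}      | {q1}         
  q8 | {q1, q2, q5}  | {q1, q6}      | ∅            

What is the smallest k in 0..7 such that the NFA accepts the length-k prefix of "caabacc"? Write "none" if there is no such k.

none

Start in {q0}.
Read 'c': {q0} → {q0}.
Read 'a': {q0} → ∅.
The set is empty and remains empty for the remaining 5 symbols.
No reachable set along the way intersects F.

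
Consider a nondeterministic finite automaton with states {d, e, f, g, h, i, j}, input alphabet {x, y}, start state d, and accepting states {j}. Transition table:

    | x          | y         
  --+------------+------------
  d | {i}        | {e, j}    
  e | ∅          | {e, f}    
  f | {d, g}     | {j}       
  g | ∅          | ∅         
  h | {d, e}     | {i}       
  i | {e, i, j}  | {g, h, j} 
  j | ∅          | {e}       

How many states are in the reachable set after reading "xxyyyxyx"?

Start in {d}.
Read 'x': {d} → {i}.
Read 'x': {i} → {e, i, j}.
Read 'y': {e, i, j} → {e, f, g, h, j}.
Read 'y': {e, f, g, h, j} → {e, f, i, j}.
Read 'y': {e, f, i, j} → {e, f, g, h, j}.
Read 'x': {e, f, g, h, j} → {d, e, g}.
Read 'y': {d, e, g} → {e, f, j}.
Read 'x': {e, f, j} → {d, g}.
That set has 2 states.

2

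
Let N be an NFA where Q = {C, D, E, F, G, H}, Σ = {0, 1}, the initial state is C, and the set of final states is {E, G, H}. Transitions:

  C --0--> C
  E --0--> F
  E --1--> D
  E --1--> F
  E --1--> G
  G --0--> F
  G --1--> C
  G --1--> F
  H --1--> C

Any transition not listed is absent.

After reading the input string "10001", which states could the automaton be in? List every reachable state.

Start in {C}.
Read '1': C→∅; now ∅.
The set is empty and remains empty for the remaining 4 symbols.

∅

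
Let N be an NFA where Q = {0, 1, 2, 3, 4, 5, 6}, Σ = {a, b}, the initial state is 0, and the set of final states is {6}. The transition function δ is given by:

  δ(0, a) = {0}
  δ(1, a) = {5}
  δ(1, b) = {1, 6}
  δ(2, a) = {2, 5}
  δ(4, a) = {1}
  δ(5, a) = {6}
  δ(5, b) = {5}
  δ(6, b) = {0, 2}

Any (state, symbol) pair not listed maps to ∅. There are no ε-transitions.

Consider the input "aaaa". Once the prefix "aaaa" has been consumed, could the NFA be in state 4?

No

Start in {0}.
Read 'a': {0} → {0}.
Read 'a': {0} → {0}.
Read 'a': {0} → {0}.
Read 'a': {0} → {0}.
State 4 is not in {0}.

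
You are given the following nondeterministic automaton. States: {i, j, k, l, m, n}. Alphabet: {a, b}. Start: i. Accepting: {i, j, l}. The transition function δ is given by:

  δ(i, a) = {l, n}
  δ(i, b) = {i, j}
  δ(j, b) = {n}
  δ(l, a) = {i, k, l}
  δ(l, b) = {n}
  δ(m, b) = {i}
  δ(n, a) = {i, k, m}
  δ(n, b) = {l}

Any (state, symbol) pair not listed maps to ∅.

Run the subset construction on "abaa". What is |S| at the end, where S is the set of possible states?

4

Start in {i}.
Read 'a': i→{l, n}; now {l, n}.
Read 'b': l→{n}, n→{l}; now {l, n}.
Read 'a': l→{i, k, l}, n→{i, k, m}; now {i, k, l, m}.
Read 'a': i→{l, n}, k→∅, l→{i, k, l}, m→∅; now {i, k, l, n}.
That set has 4 states.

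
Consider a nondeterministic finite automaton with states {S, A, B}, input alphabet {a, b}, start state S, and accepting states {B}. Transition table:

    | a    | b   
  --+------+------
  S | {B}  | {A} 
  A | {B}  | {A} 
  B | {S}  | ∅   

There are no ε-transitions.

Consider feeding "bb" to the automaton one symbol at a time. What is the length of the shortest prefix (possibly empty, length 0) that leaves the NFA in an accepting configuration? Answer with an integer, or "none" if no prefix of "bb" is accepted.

none

Start in {S}.
Read 'b': {S} → {A}.
Read 'b': {A} → {A}.
No reachable set along the way intersects F.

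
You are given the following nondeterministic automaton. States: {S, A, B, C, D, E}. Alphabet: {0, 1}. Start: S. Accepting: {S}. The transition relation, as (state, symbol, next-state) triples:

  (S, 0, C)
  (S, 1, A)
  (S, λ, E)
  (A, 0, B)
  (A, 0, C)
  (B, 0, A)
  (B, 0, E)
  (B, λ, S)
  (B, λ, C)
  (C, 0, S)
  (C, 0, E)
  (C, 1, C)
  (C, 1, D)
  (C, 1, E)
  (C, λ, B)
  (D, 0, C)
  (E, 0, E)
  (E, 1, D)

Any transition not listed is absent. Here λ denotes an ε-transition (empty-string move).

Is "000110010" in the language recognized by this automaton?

Yes

Start: ε-closure({S}) = {S, E}.
Read '0': S→{C}, E→{E}; union {C, E}; ε-closure = {S, B, C, E}.
Read '0': S→{C}, B→{A, E}, C→{S, E}, E→{E}; union {S, A, C, E}; ε-closure = {S, A, B, C, E}.
Read '0': S→{C}, A→{B, C}, B→{A, E}, C→{S, E}, E→{E}; now {S, A, B, C, E}.
Read '1': S→{A}, A→∅, B→∅, C→{C, D, E}, E→{D}; union {A, C, D, E}; ε-closure = {S, A, B, C, D, E}.
Read '1': S→{A}, A→∅, B→∅, C→{C, D, E}, D→∅, E→{D}; union {A, C, D, E}; ε-closure = {S, A, B, C, D, E}.
Read '0': S→{C}, A→{B, C}, B→{A, E}, C→{S, E}, D→{C}, E→{E}; now {S, A, B, C, E}.
Read '0': S→{C}, A→{B, C}, B→{A, E}, C→{S, E}, E→{E}; now {S, A, B, C, E}.
Read '1': S→{A}, A→∅, B→∅, C→{C, D, E}, E→{D}; union {A, C, D, E}; ε-closure = {S, A, B, C, D, E}.
Read '0': S→{C}, A→{B, C}, B→{A, E}, C→{S, E}, D→{C}, E→{E}; now {S, A, B, C, E}.
The final set {S, A, B, C, E} contains the accepting state S.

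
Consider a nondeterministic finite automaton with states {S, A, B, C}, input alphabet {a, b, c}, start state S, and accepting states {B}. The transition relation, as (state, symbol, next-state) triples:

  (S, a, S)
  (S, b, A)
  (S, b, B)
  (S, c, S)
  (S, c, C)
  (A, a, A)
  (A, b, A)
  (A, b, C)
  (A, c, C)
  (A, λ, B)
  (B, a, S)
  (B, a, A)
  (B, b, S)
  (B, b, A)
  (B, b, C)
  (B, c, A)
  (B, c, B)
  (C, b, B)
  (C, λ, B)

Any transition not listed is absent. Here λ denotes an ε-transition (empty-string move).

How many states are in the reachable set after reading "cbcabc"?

4

Start in {S}.
Read 'c': S→{S, C}; union {S, C}; ε-closure = {S, B, C}.
Read 'b': S→{A, B}, B→{S, A, C}, C→{B}; now {S, A, B, C}.
Read 'c': S→{S, C}, A→{C}, B→{A, B}, C→∅; now {S, A, B, C}.
Read 'a': S→{S}, A→{A}, B→{S, A}, C→∅; union {S, A}; ε-closure = {S, A, B}.
Read 'b': S→{A, B}, A→{A, C}, B→{S, A, C}; now {S, A, B, C}.
Read 'c': S→{S, C}, A→{C}, B→{A, B}, C→∅; now {S, A, B, C}.
That set has 4 states.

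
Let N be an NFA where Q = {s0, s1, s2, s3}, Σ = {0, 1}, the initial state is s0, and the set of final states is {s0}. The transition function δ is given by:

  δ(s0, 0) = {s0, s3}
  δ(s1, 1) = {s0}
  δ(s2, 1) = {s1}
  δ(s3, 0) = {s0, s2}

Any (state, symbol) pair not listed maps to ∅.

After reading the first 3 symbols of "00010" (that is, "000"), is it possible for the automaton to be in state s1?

Start in {s0}.
Read '0': {s0} → {s0, s3}.
Read '0': {s0, s3} → {s0, s2, s3}.
Read '0': {s0, s2, s3} → {s0, s2, s3}.
State s1 is not in {s0, s2, s3}.

No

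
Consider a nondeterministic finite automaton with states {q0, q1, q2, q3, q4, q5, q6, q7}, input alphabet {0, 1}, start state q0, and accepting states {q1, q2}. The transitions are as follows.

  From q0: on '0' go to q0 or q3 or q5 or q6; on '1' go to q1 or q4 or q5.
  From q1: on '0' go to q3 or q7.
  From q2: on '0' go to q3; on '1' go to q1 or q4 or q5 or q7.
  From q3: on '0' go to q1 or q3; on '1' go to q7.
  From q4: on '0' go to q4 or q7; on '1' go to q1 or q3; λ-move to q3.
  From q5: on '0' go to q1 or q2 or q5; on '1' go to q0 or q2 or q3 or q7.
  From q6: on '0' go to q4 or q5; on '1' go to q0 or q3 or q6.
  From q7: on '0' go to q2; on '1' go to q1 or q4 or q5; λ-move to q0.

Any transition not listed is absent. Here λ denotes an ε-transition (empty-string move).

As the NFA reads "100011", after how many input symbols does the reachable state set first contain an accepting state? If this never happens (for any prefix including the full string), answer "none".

Start in {q0}.
Read '1': {q0} → {q1, q3, q4, q5}.
None of the earlier sets intersect F, but {q1, q3, q4, q5} does.

1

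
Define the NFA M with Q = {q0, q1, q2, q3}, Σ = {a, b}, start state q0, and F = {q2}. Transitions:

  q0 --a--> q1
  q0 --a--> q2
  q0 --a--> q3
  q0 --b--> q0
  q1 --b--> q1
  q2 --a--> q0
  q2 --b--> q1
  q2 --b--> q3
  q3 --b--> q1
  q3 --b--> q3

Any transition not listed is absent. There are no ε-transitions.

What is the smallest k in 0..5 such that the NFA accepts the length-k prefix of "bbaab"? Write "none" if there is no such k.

3

Start in {q0}.
Read 'b': q0→{q0}; now {q0}.
Read 'b': q0→{q0}; now {q0}.
Read 'a': q0→{q1, q2, q3}; now {q1, q2, q3}.
None of the earlier sets intersect F, but {q1, q2, q3} does.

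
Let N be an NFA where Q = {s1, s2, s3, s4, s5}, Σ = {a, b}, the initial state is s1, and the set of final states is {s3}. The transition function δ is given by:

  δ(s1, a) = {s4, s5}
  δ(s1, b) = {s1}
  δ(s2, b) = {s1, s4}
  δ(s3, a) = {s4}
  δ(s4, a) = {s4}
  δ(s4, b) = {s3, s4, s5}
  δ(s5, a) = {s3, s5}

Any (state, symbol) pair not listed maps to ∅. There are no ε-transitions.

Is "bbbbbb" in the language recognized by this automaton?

No

Start in {s1}.
Read 'b': s1→{s1}; now {s1}.
Read 'b': s1→{s1}; now {s1}.
Read 'b': s1→{s1}; now {s1}.
Read 'b': s1→{s1}; now {s1}.
Read 'b': s1→{s1}; now {s1}.
Read 'b': s1→{s1}; now {s1}.
The final set {s1} contains no accepting state.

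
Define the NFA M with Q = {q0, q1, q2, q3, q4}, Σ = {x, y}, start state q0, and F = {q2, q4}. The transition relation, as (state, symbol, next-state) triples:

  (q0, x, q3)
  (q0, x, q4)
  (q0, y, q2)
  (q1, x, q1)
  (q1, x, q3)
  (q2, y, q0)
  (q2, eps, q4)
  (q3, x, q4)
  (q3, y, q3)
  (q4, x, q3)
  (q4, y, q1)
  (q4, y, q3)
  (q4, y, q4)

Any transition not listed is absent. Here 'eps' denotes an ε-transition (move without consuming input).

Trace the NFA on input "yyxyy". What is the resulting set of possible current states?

Start in {q0}.
Read 'y': q0→{q2}; union {q2}; ε-closure = {q2, q4}.
Read 'y': q2→{q0}, q4→{q1, q3, q4}; now {q0, q1, q3, q4}.
Read 'x': q0→{q3, q4}, q1→{q1, q3}, q3→{q4}, q4→{q3}; now {q1, q3, q4}.
Read 'y': q1→∅, q3→{q3}, q4→{q1, q3, q4}; now {q1, q3, q4}.
Read 'y': q1→∅, q3→{q3}, q4→{q1, q3, q4}; now {q1, q3, q4}.

{q1, q3, q4}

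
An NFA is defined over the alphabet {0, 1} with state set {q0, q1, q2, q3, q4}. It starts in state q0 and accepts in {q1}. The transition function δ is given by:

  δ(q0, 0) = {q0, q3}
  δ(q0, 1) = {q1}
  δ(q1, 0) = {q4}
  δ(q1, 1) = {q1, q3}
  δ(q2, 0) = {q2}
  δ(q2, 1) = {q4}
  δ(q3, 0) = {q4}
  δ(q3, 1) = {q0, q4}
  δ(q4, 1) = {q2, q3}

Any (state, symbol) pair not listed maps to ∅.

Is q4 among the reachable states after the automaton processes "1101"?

No

Start in {q0}.
Read '1': {q0} → {q1}.
Read '1': {q1} → {q1, q3}.
Read '0': {q1, q3} → {q4}.
Read '1': {q4} → {q2, q3}.
State q4 is not in {q2, q3}.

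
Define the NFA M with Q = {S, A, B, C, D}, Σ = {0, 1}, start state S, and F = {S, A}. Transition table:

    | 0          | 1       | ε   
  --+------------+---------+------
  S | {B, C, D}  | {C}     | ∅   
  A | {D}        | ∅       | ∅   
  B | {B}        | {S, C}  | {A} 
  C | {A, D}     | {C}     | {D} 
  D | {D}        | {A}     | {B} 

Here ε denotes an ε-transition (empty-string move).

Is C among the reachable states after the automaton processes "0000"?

Start in {S}.
Read '0': {S} → {A, B, C, D}.
Read '0': {A, B, C, D} → {A, B, D}.
Read '0': {A, B, D} → {A, B, D}.
Read '0': {A, B, D} → {A, B, D}.
State C is not in {A, B, D}.

No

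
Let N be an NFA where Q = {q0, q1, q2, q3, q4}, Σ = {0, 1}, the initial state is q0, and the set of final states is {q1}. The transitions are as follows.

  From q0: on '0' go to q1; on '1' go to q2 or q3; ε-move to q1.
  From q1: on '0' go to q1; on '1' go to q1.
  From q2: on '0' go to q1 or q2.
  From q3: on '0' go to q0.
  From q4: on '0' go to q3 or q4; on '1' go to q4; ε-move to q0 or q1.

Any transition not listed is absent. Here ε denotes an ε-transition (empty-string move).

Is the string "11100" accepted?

Yes

Start: ε-closure({q0}) = {q0, q1}.
Read '1': {q0, q1} → {q1, q2, q3}.
Read '1': {q1, q2, q3} → {q1}.
Read '1': {q1} → {q1}.
Read '0': {q1} → {q1}.
Read '0': {q1} → {q1}.
The final set {q1} contains the accepting state q1.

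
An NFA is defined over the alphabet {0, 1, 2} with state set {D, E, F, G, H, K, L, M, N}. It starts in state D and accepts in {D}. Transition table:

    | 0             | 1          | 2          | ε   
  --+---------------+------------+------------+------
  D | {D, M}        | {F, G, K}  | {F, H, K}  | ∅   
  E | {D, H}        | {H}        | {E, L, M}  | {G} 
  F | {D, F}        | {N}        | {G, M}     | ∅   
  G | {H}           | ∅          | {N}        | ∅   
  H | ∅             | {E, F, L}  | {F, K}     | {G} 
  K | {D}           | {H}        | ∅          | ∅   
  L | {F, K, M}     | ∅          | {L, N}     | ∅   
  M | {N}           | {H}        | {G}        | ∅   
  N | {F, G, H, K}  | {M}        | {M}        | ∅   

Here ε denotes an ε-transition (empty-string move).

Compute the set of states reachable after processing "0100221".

{G, H, M, N}

Start in {D}.
Read '0': D→{D, M}; now {D, M}.
Read '1': D→{F, G, K}, M→{H}; now {F, G, H, K}.
Read '0': F→{D, F}, G→{H}, H→∅, K→{D}; union {D, F, H}; ε-closure = {D, F, G, H}.
Read '0': D→{D, M}, F→{D, F}, G→{H}, H→∅; union {D, F, H, M}; ε-closure = {D, F, G, H, M}.
Read '2': D→{F, H, K}, F→{G, M}, G→{N}, H→{F, K}, M→{G}; now {F, G, H, K, M, N}.
Read '2': F→{G, M}, G→{N}, H→{F, K}, K→∅, M→{G}, N→{M}; now {F, G, K, M, N}.
Read '1': F→{N}, G→∅, K→{H}, M→{H}, N→{M}; union {H, M, N}; ε-closure = {G, H, M, N}.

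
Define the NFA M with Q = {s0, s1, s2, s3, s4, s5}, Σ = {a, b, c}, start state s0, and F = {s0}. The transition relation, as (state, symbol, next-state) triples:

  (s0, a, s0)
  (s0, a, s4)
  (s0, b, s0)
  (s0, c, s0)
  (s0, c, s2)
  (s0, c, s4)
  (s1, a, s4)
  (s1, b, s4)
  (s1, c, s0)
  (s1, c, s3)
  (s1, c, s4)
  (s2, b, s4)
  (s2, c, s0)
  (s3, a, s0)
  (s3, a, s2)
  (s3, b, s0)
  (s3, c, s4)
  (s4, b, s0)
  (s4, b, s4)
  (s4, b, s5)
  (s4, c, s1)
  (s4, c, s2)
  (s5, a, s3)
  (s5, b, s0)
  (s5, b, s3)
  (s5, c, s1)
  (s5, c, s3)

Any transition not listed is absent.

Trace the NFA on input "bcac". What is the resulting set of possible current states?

Start in {s0}.
Read 'b': s0→{s0}; now {s0}.
Read 'c': s0→{s0, s2, s4}; now {s0, s2, s4}.
Read 'a': s0→{s0, s4}, s2→∅, s4→∅; now {s0, s4}.
Read 'c': s0→{s0, s2, s4}, s4→{s1, s2}; now {s0, s1, s2, s4}.

{s0, s1, s2, s4}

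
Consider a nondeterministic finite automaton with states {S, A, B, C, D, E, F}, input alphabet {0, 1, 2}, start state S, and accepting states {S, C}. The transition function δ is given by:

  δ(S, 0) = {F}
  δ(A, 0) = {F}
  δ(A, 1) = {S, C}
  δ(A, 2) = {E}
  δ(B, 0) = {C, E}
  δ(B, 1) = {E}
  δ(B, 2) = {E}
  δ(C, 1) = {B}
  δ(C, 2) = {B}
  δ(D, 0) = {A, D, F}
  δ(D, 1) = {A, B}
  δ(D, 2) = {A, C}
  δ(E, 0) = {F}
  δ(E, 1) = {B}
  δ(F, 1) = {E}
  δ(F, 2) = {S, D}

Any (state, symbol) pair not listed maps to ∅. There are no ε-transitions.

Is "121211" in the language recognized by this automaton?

No

Start in {S}.
Read '1': S→∅; now ∅.
The set is empty and remains empty for the remaining 5 symbols.
The final set ∅ contains no accepting state.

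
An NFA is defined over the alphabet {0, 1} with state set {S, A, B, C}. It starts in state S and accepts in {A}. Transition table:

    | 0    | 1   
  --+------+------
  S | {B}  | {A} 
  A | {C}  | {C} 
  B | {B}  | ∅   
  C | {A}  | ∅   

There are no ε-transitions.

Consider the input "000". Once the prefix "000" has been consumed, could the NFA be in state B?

Start in {S}.
Read '0': S→{B}; now {B}.
Read '0': B→{B}; now {B}.
Read '0': B→{B}; now {B}.
State B is in {B}.

Yes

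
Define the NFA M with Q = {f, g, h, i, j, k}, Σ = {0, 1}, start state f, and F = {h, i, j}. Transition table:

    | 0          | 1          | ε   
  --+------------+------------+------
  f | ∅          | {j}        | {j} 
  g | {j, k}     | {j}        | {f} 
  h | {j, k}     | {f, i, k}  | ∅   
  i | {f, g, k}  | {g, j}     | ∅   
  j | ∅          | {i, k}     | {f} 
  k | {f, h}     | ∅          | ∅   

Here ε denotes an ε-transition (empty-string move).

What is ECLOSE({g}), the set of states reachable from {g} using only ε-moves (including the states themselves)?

{f, g, j}

Begin with {g}.
ε-move g → f; add f.
ε-move f → j; add j.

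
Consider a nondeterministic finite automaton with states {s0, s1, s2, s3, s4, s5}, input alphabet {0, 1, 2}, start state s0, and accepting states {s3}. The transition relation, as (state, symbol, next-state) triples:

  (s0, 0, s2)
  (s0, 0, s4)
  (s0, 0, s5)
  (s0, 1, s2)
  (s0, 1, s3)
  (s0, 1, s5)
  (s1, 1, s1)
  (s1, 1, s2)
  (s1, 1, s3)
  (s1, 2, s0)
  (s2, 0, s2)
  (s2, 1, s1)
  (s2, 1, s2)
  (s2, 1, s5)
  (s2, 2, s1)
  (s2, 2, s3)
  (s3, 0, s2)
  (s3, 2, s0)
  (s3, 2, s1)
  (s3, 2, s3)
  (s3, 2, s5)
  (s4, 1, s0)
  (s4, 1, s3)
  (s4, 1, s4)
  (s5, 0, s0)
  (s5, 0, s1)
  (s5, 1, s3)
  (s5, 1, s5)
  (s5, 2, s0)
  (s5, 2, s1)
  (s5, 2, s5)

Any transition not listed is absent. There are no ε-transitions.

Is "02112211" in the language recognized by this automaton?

Yes

Start in {s0}.
Read '0': s0→{s2, s4, s5}; now {s2, s4, s5}.
Read '2': s2→{s1, s3}, s4→∅, s5→{s0, s1, s5}; now {s0, s1, s3, s5}.
Read '1': s0→{s2, s3, s5}, s1→{s1, s2, s3}, s3→∅, s5→{s3, s5}; now {s1, s2, s3, s5}.
Read '1': s1→{s1, s2, s3}, s2→{s1, s2, s5}, s3→∅, s5→{s3, s5}; now {s1, s2, s3, s5}.
Read '2': s1→{s0}, s2→{s1, s3}, s3→{s0, s1, s3, s5}, s5→{s0, s1, s5}; now {s0, s1, s3, s5}.
Read '2': s0→∅, s1→{s0}, s3→{s0, s1, s3, s5}, s5→{s0, s1, s5}; now {s0, s1, s3, s5}.
Read '1': s0→{s2, s3, s5}, s1→{s1, s2, s3}, s3→∅, s5→{s3, s5}; now {s1, s2, s3, s5}.
Read '1': s1→{s1, s2, s3}, s2→{s1, s2, s5}, s3→∅, s5→{s3, s5}; now {s1, s2, s3, s5}.
The final set {s1, s2, s3, s5} contains the accepting state s3.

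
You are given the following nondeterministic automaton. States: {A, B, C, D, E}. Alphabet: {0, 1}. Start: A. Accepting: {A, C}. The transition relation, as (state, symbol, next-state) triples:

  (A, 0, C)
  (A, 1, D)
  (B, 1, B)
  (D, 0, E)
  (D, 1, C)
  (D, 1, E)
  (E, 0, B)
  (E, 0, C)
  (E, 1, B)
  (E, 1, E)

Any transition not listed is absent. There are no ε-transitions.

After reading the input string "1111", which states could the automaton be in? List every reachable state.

{B, E}

Start in {A}.
Read '1': {A} → {D}.
Read '1': {D} → {C, E}.
Read '1': {C, E} → {B, E}.
Read '1': {B, E} → {B, E}.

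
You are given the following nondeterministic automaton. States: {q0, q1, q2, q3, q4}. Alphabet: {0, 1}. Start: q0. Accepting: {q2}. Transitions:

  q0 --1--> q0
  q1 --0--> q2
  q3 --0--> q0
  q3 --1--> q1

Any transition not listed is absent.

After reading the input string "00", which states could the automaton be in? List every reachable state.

∅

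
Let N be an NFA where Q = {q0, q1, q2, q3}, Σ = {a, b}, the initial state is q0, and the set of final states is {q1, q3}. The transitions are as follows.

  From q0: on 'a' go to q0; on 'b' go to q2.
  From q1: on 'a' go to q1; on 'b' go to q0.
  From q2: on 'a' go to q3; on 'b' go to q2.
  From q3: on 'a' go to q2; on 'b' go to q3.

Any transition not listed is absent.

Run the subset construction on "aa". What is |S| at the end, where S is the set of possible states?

1

Start in {q0}.
Read 'a': q0→{q0}; now {q0}.
Read 'a': q0→{q0}; now {q0}.
That set has 1 state.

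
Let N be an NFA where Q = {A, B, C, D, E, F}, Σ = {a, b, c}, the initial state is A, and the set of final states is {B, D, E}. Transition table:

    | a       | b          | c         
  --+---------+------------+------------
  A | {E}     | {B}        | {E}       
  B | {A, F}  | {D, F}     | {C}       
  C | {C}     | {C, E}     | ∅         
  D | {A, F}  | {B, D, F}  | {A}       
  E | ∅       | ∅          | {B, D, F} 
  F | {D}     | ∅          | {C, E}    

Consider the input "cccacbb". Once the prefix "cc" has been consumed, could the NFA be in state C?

No

Start in {A}.
Read 'c': A→{E}; now {E}.
Read 'c': E→{B, D, F}; now {B, D, F}.
State C is not in {B, D, F}.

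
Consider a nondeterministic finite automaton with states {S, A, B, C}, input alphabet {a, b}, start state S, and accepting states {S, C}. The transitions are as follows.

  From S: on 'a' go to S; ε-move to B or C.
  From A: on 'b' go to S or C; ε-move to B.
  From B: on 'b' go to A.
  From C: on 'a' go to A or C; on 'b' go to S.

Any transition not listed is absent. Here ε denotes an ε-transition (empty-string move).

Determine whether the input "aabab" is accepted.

Start: ε-closure({S}) = {S, B, C}.
Read 'a': S→{S}, B→∅, C→{A, C}; union {S, A, C}; ε-closure = {S, A, B, C}.
Read 'a': S→{S}, A→∅, B→∅, C→{A, C}; union {S, A, C}; ε-closure = {S, A, B, C}.
Read 'b': S→∅, A→{S, C}, B→{A}, C→{S}; union {S, A, C}; ε-closure = {S, A, B, C}.
Read 'a': S→{S}, A→∅, B→∅, C→{A, C}; union {S, A, C}; ε-closure = {S, A, B, C}.
Read 'b': S→∅, A→{S, C}, B→{A}, C→{S}; union {S, A, C}; ε-closure = {S, A, B, C}.
The final set {S, A, B, C} contains the accepting states S, C.

Yes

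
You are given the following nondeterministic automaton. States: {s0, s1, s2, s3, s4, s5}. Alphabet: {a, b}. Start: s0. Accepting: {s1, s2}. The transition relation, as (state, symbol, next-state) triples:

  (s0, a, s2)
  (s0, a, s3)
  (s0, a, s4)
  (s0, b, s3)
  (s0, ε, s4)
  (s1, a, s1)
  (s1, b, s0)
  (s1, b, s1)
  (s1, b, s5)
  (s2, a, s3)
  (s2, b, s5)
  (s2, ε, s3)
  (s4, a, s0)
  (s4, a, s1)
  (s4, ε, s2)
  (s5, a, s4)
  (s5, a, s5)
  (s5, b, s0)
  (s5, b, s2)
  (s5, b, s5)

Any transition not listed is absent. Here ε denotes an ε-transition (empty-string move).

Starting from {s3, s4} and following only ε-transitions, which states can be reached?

Begin with {s3, s4}.
ε-move s4 → s2; add s2.

{s2, s3, s4}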